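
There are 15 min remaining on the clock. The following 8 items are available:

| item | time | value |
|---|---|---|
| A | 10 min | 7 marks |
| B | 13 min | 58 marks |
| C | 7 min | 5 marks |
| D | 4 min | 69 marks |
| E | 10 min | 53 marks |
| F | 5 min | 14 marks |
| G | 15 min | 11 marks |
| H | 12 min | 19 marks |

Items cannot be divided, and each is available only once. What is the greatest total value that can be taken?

Check high-value combinations within 15 min:
- D+E: time 4+10=14, value 69+53=122
- D+F: time 4+5=9, value 69+14=83
- A+D: time 10+4=14, value 7+69=76
- C+D: time 7+4=11, value 5+69=74
Best: 122 marks.

122 marks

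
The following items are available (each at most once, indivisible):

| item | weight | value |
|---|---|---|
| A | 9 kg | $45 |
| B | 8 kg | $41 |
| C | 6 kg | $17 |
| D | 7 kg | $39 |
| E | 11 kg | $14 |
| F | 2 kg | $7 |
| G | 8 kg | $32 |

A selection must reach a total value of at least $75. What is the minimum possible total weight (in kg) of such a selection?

Subsets with value ≥ 75, sorted by total weight:
- B+D: weight 15, value 80
- A+D: weight 16, value 84
Minimum weight: 15 kg.

15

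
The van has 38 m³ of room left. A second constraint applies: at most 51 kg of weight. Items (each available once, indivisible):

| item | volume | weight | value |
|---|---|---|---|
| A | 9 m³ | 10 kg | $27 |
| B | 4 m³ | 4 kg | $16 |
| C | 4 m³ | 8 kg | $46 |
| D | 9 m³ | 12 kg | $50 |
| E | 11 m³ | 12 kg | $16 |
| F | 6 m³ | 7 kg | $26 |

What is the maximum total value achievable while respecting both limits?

Feasible sets respecting both limits:
- A+B+C+D+F: volume 32, weight 41, value 165
- A+B+C+D+E: volume 37, weight 46, value 155
- B+C+D+E+F: volume 34, weight 43, value 154
- A+C+D+F: volume 28, weight 37, value 149
Best: $165.

$165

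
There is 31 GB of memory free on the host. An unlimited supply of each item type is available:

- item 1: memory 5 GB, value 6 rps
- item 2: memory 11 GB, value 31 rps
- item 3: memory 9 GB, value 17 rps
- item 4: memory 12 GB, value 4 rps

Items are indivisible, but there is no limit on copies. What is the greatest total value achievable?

Best value-per-unit is item 2 at 31/11; filling with it alone gives 2×31 = 62.
Optimal mix: 2×item 2 + 1×item 3 → memory 31, value 79.

79 rps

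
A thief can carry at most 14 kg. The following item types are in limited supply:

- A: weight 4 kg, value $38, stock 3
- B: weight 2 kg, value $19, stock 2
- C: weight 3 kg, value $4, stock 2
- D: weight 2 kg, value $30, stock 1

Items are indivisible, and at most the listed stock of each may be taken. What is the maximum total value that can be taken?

Top feasible selections:
- 2×A + 2×B + 1×D: weight 14, value 144
- 3×A + 1×D: weight 14, value 144
Best: $144.

$144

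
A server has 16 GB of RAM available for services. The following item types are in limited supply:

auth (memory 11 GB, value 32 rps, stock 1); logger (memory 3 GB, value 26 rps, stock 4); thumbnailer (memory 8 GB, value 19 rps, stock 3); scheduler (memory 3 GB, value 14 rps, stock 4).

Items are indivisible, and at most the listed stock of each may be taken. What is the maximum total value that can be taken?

Best selections within memory 16 and stock limits:
- 4×logger + 1×scheduler: memory 15, value 118
- 3×logger + 2×scheduler: memory 15, value 106
- 4×logger: memory 12, value 104
- 2×logger + 3×scheduler: memory 15, value 94
Best: 118 rps.

118 rps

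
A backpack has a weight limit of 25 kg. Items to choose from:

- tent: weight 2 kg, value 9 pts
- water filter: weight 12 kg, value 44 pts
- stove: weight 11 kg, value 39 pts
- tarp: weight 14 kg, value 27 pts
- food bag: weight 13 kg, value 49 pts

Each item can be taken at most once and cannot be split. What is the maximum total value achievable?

This is a 0/1 knapsack; check combinations near the capacity.
- water filter+food bag: weight 12+13=25, value 44+49=93
- tent+water filter+stove: weight 2+12+11=25, value 9+44+39=92
- stove+food bag: weight 11+13=24, value 39+49=88
- water filter+stove: weight 12+11=23, value 44+39=83
- stove+tarp: weight 11+14=25, value 39+27=66
Best: 93 pts.

93 pts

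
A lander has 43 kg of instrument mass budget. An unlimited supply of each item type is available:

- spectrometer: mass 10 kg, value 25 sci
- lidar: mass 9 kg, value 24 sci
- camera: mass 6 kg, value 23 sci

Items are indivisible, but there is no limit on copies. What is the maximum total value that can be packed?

161 sci

Best value-per-unit is camera at 23/6, and filling with it alone uses mass 7×6=42. No mix of the others beats 7×23 = 161.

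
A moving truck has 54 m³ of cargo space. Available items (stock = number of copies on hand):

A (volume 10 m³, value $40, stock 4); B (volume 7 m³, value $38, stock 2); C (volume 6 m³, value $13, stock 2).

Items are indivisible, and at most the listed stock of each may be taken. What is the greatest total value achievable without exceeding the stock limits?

$236

Top feasible selections:
- 4×A + 2×B: volume 54, value 236
- 4×A + 1×B + 1×C: volume 53, value 211
- 3×A + 2×B + 1×C: volume 50, value 209
Best: $236.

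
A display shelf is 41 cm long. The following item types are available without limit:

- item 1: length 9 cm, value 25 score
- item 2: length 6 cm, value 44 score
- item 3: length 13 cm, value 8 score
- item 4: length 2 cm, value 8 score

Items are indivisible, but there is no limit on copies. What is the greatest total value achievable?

Best value-per-unit is item 2 at 44/6; filling with it alone gives 6×44 = 264.
Optimal mix: 6×item 2 + 2×item 4 → length 40, value 280.

280 score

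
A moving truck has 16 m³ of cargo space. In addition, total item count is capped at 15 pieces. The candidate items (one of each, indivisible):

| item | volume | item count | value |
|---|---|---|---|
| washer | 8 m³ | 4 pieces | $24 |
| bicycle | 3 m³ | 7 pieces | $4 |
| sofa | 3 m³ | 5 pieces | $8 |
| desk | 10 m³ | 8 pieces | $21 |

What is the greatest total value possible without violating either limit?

$32

Feasible sets respecting both limits:
- washer+sofa: volume 11, item count 9, value 32
- sofa+desk: volume 13, item count 13, value 29
- washer+bicycle: volume 11, item count 11, value 28
- bicycle+desk: volume 13, item count 15, value 25
Best: $32.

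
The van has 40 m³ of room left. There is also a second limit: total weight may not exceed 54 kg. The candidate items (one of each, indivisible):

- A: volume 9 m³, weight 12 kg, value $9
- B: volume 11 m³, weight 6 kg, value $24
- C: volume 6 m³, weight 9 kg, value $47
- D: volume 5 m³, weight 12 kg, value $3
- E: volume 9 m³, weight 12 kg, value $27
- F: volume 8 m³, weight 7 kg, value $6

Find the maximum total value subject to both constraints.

Feasible sets respecting both limits:
- A+B+C+D+E: volume 40, weight 51, value 110
- A+B+C+E: volume 35, weight 39, value 107
- B+C+D+E+F: volume 39, weight 46, value 107
- B+C+E+F: volume 34, weight 34, value 104
Best: $110.

$110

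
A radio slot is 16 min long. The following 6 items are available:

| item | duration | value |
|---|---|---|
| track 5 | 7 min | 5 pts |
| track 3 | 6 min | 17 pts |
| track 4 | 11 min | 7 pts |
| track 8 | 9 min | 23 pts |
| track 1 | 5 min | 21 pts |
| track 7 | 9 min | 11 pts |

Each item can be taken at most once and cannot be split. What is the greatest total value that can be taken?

44 pts

This is a 0/1 knapsack; check combinations near the capacity.
- track 8+track 1: duration 9+5=14, value 23+21=44
- track 3+track 8: duration 6+9=15, value 17+23=40
- track 3+track 1: duration 6+5=11, value 17+21=38
Best: 44 pts.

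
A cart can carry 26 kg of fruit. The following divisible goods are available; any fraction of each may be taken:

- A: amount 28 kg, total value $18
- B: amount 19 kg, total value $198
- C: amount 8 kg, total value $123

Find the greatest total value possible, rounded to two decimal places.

310.58

Take in order of value per unit:
- C (123/8 per unit): all 8 → value 123, running total 123.00
- B (198/19 per unit): 18 of 19 → value 18×198/19 = 187.5789, running total 310.58
Total 310.58.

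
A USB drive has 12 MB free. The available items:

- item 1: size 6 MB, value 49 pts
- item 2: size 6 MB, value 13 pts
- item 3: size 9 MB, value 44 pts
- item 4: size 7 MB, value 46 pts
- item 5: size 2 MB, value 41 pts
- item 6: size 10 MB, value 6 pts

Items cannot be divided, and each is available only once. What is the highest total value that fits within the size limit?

Check high-value combinations within 12 MB:
- item 1+item 5: size 6+2=8, value 49+41=90
- item 4+item 5: size 7+2=9, value 46+41=87
- item 3+item 5: size 9+2=11, value 44+41=85
- item 1+item 2: size 6+6=12, value 49+13=62
- item 2+item 5: size 6+2=8, value 13+41=54
Best: 90 pts.

90 pts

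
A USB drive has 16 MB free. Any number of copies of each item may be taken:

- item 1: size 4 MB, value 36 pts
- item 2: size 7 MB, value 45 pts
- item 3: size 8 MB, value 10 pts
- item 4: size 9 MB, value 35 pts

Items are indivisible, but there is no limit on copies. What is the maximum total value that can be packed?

Best value-per-unit is item 1 at 36/4, and filling with it alone uses size 4×4=16. No mix of the others beats 4×36 = 144.

144 pts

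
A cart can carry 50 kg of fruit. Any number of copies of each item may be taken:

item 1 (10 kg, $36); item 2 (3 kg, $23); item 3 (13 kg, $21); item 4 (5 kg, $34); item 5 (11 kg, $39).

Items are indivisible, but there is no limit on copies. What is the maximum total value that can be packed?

Best value-per-unit is item 2 at 23/3; filling with it alone gives 16×23 = 368.
Optimal mix: 15×item 2 + 1×item 4 → weight 50, value 379.

$379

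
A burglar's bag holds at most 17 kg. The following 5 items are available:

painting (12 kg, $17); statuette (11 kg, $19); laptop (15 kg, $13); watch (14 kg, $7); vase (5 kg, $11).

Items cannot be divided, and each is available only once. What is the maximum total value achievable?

Check high-value combinations within 17 kg:
- statuette+vase: weight 11+5=16, value 19+11=30
- painting+vase: weight 12+5=17, value 17+11=28
- statuette: weight 11, value 19
Best: $30.

$30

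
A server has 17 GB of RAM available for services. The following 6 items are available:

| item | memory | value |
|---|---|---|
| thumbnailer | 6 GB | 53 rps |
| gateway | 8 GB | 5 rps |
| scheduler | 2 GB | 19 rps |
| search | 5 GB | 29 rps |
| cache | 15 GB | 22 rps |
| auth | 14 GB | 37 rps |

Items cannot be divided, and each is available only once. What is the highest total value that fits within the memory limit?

This is a 0/1 knapsack; check combinations near the capacity.
- thumbnailer+scheduler+search: memory 6+2+5=13, value 53+19+29=101
- thumbnailer+search: memory 6+5=11, value 53+29=82
- thumbnailer+gateway+scheduler: memory 6+8+2=16, value 53+5+19=77
Best: 101 rps.

101 rps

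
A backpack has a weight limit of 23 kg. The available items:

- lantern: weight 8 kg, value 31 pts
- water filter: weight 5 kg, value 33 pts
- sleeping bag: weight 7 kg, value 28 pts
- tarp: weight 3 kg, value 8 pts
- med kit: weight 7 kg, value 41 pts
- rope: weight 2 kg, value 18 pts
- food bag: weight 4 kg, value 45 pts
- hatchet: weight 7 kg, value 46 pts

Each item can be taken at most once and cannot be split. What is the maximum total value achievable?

This is a 0/1 knapsack; check combinations near the capacity.
- water filter+med kit+food bag+hatchet: weight 5+7+4+7=23, value 33+41+45+46=165
- tarp+med kit+rope+food bag+hatchet: weight 3+7+2+4+7=23, value 8+41+18+45+46=158
- water filter+sleeping bag+food bag+hatchet: weight 5+7+4+7=23, value 33+28+45+46=152
- med kit+rope+food bag+hatchet: weight 7+2+4+7=20, value 41+18+45+46=150
Best: 165 pts.

165 pts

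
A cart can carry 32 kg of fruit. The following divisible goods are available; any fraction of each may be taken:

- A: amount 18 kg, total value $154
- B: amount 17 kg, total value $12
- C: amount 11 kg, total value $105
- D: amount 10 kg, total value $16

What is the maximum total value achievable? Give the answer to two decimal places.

Take in order of value per unit:
- C (105/11 per unit): all 11 → value 105, running total 105.00
- A (154/18 per unit): all 18 → value 154, running total 259.00
- D (16/10 per unit): 3 of 10 → value 3×16/10 = 4.8000, running total 263.80
Total 263.80.

263.80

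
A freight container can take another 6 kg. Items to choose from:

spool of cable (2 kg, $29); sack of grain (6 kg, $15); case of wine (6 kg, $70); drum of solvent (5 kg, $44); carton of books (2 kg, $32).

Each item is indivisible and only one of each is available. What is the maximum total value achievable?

Check high-value combinations within 6 kg:
- case of wine: weight 6, value 70
- spool of cable+carton of books: weight 2+2=4, value 29+32=61
- drum of solvent: weight 5, value 44
- carton of books: weight 2, value 32
Best: $70.

$70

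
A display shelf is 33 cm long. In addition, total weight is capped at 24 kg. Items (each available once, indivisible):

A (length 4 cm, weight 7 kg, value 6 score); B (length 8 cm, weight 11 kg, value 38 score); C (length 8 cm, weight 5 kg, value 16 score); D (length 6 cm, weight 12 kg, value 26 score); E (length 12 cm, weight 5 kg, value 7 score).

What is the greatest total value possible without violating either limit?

64 score

Feasible sets respecting both limits:
- B+D: length 14, weight 23, value 64
- B+C+E: length 28, weight 21, value 61
- A+B+C: length 20, weight 23, value 60
Best: 64 score.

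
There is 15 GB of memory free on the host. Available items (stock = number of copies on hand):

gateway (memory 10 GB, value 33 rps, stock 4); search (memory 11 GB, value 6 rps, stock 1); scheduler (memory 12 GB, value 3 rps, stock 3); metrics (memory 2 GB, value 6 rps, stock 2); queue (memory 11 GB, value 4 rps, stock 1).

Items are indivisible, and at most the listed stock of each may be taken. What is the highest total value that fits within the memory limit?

Best selections within memory 15 and stock limits:
- 1×gateway + 2×metrics: memory 14, value 45
- 1×gateway + 1×metrics: memory 12, value 39
- 1×gateway: memory 10, value 33
Best: 45 rps.

45 rps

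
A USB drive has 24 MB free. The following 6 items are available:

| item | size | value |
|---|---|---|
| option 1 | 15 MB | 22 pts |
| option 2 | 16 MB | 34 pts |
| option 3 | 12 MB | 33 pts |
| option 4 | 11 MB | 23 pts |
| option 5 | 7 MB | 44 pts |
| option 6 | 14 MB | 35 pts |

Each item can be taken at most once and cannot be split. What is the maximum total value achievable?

Check high-value combinations within 24 MB:
- option 5+option 6: size 7+14=21, value 44+35=79
- option 2+option 5: size 16+7=23, value 34+44=78
- option 3+option 5: size 12+7=19, value 33+44=77
- option 4+option 5: size 11+7=18, value 23+44=67
Best: 79 pts.

79 pts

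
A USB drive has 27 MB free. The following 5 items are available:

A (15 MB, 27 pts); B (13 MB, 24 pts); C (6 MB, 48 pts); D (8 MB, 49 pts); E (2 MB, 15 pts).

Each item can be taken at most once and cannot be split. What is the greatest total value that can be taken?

Check high-value combinations within 27 MB:
- B+C+D: size 13+6+8=27, value 24+48+49=121
- C+D+E: size 6+8+2=16, value 48+49+15=112
- C+D: size 6+8=14, value 48+49=97
- A+D+E: size 15+8+2=25, value 27+49+15=91
- A+C+E: size 15+6+2=23, value 27+48+15=90
Best: 121 pts.

121 pts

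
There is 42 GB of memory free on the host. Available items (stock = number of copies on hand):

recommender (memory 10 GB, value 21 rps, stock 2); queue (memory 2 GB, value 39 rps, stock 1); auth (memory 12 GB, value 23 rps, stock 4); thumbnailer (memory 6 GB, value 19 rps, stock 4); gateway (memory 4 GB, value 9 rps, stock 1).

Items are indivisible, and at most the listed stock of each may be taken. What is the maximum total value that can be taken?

147 rps

Best selections within memory 42 and stock limits:
- 1×queue + 1×auth + 4×thumbnailer + 1×gateway: memory 42, value 147
- 1×recommender + 1×queue + 4×thumbnailer + 1×gateway: memory 40, value 145
Best: 147 rps.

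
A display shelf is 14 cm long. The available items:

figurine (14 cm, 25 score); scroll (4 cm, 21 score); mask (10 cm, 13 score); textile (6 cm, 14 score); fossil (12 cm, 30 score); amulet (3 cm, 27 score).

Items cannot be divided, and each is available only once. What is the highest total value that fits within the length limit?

62 score

Check high-value combinations within 14 cm:
- scroll+textile+amulet: length 4+6+3=13, value 21+14+27=62
- scroll+amulet: length 4+3=7, value 21+27=48
- textile+amulet: length 6+3=9, value 14+27=41
Best: 62 score.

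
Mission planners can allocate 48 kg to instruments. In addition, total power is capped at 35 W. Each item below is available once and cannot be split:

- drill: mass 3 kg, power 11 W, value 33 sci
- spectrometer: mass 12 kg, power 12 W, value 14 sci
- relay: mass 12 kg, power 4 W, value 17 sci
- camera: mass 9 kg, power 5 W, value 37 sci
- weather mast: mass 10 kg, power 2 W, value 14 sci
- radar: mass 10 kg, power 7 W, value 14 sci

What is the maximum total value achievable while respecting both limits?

Feasible sets respecting both limits:
- drill+spectrometer+relay+camera+weather mast: mass 46, power 34, value 115
- drill+relay+camera+weather mast+radar: mass 44, power 29, value 115
- drill+spectrometer+relay+camera: mass 36, power 32, value 101
Best: 115 sci.

115 sci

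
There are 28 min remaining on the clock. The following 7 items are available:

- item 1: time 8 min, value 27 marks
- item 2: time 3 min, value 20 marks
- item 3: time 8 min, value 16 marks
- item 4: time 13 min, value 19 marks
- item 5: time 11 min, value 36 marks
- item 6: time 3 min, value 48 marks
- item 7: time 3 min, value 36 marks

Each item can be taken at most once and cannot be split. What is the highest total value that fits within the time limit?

167 marks

This is a 0/1 knapsack; check combinations near the capacity.
- item 1+item 2+item 5+item 6+item 7: time 8+3+11+3+3=28, value 27+20+36+48+36=167
- item 2+item 3+item 5+item 6+item 7: time 3+8+11+3+3=28, value 20+16+36+48+36=156
- item 1+item 2+item 3+item 6+item 7: time 8+3+8+3+3=25, value 27+20+16+48+36=147
- item 1+item 5+item 6+item 7: time 8+11+3+3=25, value 27+36+48+36=147
- item 2+item 5+item 6+item 7: time 3+11+3+3=20, value 20+36+48+36=140
Best: 167 marks.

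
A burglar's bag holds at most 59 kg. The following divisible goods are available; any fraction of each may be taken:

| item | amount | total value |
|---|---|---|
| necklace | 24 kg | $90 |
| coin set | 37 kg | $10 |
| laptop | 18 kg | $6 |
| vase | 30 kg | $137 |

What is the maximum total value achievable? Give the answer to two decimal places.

Take in order of value per unit:
- vase (137/30 per unit): all 30 → value 137, running total 137.00
- necklace (90/24 per unit): all 24 → value 90, running total 227.00
- laptop (6/18 per unit): 5 of 18 → value 5×6/18 = 1.6667, running total 228.67
Total 228.67.

228.67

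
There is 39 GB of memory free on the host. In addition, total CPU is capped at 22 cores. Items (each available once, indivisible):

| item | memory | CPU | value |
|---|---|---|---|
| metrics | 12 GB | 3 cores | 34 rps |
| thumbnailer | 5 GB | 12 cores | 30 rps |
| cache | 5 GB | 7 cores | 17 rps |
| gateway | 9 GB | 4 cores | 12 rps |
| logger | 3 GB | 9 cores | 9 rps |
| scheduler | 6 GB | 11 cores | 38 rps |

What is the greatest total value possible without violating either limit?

Feasible sets respecting both limits:
- metrics+cache+scheduler: memory 23, CPU 21, value 89
- metrics+gateway+scheduler: memory 27, CPU 18, value 84
- metrics+thumbnailer+cache: memory 22, CPU 22, value 81
Best: 89 rps.

89 rps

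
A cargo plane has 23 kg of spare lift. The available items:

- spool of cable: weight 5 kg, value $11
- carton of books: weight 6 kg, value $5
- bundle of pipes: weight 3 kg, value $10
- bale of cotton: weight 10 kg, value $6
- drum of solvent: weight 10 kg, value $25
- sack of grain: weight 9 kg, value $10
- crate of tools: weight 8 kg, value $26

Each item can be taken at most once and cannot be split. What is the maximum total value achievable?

$62

Check high-value combinations within 23 kg:
- spool of cable+drum of solvent+crate of tools: weight 5+10+8=23, value 11+25+26=62
- bundle of pipes+drum of solvent+crate of tools: weight 3+10+8=21, value 10+25+26=61
- spool of cable+carton of books+bundle of pipes+crate of tools: weight 5+6+3+8=22, value 11+5+10+26=52
Best: $62.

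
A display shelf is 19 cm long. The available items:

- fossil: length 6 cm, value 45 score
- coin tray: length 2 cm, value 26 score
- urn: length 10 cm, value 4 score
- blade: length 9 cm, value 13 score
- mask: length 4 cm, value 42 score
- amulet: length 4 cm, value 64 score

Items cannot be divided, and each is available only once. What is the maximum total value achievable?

This is a 0/1 knapsack; check combinations near the capacity.
- fossil+coin tray+mask+amulet: length 6+2+4+4=16, value 45+26+42+64=177
- fossil+mask+amulet: length 6+4+4=14, value 45+42+64=151
- coin tray+blade+mask+amulet: length 2+9+4+4=19, value 26+13+42+64=145
- fossil+coin tray+amulet: length 6+2+4=12, value 45+26+64=135
- coin tray+mask+amulet: length 2+4+4=10, value 26+42+64=132
Best: 177 score.

177 score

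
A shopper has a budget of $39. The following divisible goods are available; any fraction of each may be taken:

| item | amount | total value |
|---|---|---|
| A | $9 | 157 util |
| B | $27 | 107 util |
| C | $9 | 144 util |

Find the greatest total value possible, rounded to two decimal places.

Take in order of value per unit:
- A (157/9 per unit): all 9 → value 157, running total 157.00
- C (144/9 per unit): all 9 → value 144, running total 301.00
- B (107/27 per unit): 21 of 27 → value 21×107/27 = 83.2222, running total 384.22
Total 384.22.

384.22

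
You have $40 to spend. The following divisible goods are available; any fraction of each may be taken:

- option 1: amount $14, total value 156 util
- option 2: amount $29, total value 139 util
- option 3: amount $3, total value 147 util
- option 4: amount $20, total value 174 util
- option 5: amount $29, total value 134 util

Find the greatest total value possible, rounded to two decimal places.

Take in order of value per unit:
- option 3 (147/3 per unit): all 3 → value 147, running total 147.00
- option 1 (156/14 per unit): all 14 → value 156, running total 303.00
- option 4 (174/20 per unit): all 20 → value 174, running total 477.00
- option 2 (139/29 per unit): 3 of 29 → value 3×139/29 = 14.3793, running total 491.38
Total 491.38.

491.38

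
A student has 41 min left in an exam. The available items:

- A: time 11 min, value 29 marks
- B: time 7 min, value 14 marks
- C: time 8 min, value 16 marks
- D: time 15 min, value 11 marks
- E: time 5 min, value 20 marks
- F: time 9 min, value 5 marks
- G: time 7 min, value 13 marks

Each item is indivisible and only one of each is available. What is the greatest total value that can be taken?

Check high-value combinations within 41 min:
- A+B+C+E+G: time 11+7+8+5+7=38, value 29+14+16+20+13=92
- A+B+C+E+F: time 11+7+8+5+9=40, value 29+14+16+20+5=84
- A+C+E+F+G: time 11+8+5+9+7=40, value 29+16+20+5+13=83
- A+B+E+F+G: time 11+7+5+9+7=39, value 29+14+20+5+13=81
Best: 92 marks.

92 marks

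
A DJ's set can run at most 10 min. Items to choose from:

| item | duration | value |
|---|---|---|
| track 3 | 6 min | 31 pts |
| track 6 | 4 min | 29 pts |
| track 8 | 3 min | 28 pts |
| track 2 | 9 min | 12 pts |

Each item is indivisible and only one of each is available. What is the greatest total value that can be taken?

Check high-value combinations within 10 min:
- track 3+track 6: duration 6+4=10, value 31+29=60
- track 3+track 8: duration 6+3=9, value 31+28=59
- track 6+track 8: duration 4+3=7, value 29+28=57
- track 3: duration 6, value 31
- track 6: duration 4, value 29
Best: 60 pts.

60 pts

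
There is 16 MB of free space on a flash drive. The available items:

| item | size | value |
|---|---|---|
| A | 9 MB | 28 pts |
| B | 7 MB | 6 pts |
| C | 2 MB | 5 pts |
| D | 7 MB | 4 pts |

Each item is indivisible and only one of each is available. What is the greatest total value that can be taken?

Check high-value combinations within 16 MB:
- A+B: size 9+7=16, value 28+6=34
- A+C: size 9+2=11, value 28+5=33
- A+D: size 9+7=16, value 28+4=32
- A: size 9, value 28
- B+C+D: size 7+2+7=16, value 6+5+4=15
Best: 34 pts.

34 pts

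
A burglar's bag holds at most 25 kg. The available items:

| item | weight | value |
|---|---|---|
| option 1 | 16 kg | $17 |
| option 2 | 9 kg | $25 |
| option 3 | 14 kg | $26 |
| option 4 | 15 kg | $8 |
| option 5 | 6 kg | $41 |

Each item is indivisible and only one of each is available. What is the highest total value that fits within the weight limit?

$67

Check high-value combinations within 25 kg:
- option 3+option 5: weight 14+6=20, value 26+41=67
- option 2+option 5: weight 9+6=15, value 25+41=66
- option 1+option 5: weight 16+6=22, value 17+41=58
- option 2+option 3: weight 9+14=23, value 25+26=51
Best: $67.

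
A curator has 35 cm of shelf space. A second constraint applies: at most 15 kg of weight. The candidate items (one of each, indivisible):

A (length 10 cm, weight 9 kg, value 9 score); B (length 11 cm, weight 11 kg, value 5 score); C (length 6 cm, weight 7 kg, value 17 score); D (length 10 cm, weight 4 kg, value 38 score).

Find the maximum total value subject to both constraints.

55 score

Feasible sets respecting both limits:
- C+D: length 16, weight 11, value 55
- A+D: length 20, weight 13, value 47
- B+D: length 21, weight 15, value 43
- D: length 10, weight 4, value 38
Best: 55 score.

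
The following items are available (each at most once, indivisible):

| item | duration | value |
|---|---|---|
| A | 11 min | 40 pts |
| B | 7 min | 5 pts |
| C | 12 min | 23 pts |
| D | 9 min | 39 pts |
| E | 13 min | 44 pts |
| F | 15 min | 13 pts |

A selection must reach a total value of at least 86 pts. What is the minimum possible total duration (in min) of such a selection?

29

Subsets with value ≥ 86, sorted by total duration:
- B+D+E: duration 29, value 88
- A+B+E: duration 31, value 89
- A+C+D: duration 32, value 102
- A+D+E: duration 33, value 123
Minimum duration: 29 min.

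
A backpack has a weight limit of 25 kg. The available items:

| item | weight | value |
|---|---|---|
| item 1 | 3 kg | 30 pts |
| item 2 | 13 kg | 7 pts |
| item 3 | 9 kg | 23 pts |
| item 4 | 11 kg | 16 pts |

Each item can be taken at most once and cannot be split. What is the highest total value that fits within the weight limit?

Check high-value combinations within 25 kg:
- item 1+item 3+item 4: weight 3+9+11=23, value 30+23+16=69
- item 1+item 2+item 3: weight 3+13+9=25, value 30+7+23=60
- item 1+item 3: weight 3+9=12, value 30+23=53
Best: 69 pts.

69 pts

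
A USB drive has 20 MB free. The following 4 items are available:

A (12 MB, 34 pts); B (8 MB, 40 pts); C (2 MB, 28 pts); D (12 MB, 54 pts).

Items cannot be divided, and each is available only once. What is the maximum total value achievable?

Check high-value combinations within 20 MB:
- B+D: size 8+12=20, value 40+54=94
- C+D: size 2+12=14, value 28+54=82
- A+B: size 12+8=20, value 34+40=74
Best: 94 pts.

94 pts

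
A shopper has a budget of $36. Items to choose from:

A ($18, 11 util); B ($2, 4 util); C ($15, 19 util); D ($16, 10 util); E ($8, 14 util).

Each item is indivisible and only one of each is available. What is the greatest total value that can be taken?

Check high-value combinations within $36:
- B+C+E: cost 2+15+8=25, value 4+19+14=37
- A+B+C: cost 18+2+15=35, value 11+4+19=34
- C+E: cost 15+8=23, value 19+14=33
- B+C+D: cost 2+15+16=33, value 4+19+10=33
- A+C: cost 18+15=33, value 11+19=30
Best: 37 util.

37 util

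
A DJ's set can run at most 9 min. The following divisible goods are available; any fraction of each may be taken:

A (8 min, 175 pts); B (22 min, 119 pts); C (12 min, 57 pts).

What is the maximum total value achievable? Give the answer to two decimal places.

180.41

Take in order of value per unit:
- A (175/8 per unit): all 8 → value 175, running total 175.00
- B (119/22 per unit): 1 of 22 → value 1×119/22 = 5.4091, running total 180.41
Total 180.41.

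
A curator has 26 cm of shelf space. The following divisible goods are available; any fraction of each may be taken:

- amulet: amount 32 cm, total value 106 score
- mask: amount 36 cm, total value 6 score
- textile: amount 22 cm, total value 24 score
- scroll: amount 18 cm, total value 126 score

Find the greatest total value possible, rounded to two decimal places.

Take in order of value per unit:
- scroll (126/18 per unit): all 18 → value 126, running total 126.00
- amulet (106/32 per unit): 8 of 32 → value 8×106/32 = 26.5000, running total 152.50
Total 152.50.

152.50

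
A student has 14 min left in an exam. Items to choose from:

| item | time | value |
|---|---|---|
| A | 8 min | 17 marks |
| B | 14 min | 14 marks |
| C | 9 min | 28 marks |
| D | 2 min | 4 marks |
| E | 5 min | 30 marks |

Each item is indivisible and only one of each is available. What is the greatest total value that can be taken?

58 marks

Check high-value combinations within 14 min:
- C+E: time 9+5=14, value 28+30=58
- A+E: time 8+5=13, value 17+30=47
- D+E: time 2+5=7, value 4+30=34
- C+D: time 9+2=11, value 28+4=32
- E: time 5, value 30
Best: 58 marks.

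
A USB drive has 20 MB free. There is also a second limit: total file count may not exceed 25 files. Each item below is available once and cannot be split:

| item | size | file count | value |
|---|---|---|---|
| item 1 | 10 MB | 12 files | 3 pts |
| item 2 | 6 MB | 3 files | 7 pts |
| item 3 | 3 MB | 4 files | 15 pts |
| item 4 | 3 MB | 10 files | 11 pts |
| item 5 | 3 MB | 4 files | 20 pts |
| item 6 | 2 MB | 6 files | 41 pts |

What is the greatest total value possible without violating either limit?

Feasible sets respecting both limits:
- item 3+item 4+item 5+item 6: size 11, file count 24, value 87
- item 2+item 3+item 5+item 6: size 14, file count 17, value 83
- item 2+item 4+item 5+item 6: size 14, file count 23, value 79
- item 3+item 5+item 6: size 8, file count 14, value 76
Best: 87 pts.

87 pts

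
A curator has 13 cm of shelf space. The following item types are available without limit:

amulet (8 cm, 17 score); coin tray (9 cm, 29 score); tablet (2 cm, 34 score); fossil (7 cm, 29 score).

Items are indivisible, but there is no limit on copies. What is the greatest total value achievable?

Best value-per-unit is tablet at 34/2, and filling with it alone uses length 6×2=12. No mix of the others beats 6×34 = 204.

204 score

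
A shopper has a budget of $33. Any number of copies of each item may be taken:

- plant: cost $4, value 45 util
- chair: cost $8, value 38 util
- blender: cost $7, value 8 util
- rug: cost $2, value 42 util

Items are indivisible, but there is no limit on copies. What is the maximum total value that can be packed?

672 util

Best value-per-unit is rug at 42/2, and filling with it alone uses cost 16×2=32. No mix of the others beats 16×42 = 672.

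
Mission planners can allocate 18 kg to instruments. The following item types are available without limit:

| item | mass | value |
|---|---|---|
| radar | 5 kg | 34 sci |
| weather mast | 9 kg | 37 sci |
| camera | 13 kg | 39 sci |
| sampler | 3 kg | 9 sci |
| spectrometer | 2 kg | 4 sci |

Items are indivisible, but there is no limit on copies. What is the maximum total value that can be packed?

Best value-per-unit is radar at 34/5; filling with it alone gives 3×34 = 102.
Optimal mix: 3×radar + 1×sampler → mass 18, value 111.

111 sci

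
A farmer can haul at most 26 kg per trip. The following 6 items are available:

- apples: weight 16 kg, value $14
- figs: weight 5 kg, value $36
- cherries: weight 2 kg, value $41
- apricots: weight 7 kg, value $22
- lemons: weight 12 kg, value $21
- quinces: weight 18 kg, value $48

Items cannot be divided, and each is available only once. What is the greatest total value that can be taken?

$125

Check high-value combinations within 26 kg:
- figs+cherries+quinces: weight 5+2+18=25, value 36+41+48=125
- figs+cherries+apricots+lemons: weight 5+2+7+12=26, value 36+41+22+21=120
- figs+cherries+apricots: weight 5+2+7=14, value 36+41+22=99
- figs+cherries+lemons: weight 5+2+12=19, value 36+41+21=98
- apples+figs+cherries: weight 16+5+2=23, value 14+36+41=91
Best: $125.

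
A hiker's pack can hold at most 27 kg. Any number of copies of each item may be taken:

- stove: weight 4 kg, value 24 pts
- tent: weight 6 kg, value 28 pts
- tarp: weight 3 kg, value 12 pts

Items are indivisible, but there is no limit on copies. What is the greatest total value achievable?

156 pts

Best value-per-unit is stove at 24/4; filling with it alone gives 6×24 = 144.
Optimal mix: 6×stove + 1×tarp → weight 27, value 156.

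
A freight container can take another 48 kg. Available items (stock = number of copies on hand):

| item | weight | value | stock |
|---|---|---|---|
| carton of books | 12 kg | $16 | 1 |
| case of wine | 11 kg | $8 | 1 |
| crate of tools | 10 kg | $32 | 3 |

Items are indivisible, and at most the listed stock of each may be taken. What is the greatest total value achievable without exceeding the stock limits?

Best selections within weight 48 and stock limits:
- 1×carton of books + 3×crate of tools: weight 42, value 112
- 1×case of wine + 3×crate of tools: weight 41, value 104
- 3×crate of tools: weight 30, value 96
- 1×carton of books + 1×case of wine + 2×crate of tools: weight 43, value 88
Best: $112.

$112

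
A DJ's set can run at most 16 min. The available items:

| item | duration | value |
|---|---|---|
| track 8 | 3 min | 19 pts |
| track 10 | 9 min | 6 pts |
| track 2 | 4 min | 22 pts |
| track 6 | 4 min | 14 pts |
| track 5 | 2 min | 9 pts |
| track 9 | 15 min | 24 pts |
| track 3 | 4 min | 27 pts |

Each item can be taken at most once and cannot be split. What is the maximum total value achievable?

Check high-value combinations within 16 min:
- track 8+track 2+track 6+track 3: duration 3+4+4+4=15, value 19+22+14+27=82
- track 8+track 2+track 5+track 3: duration 3+4+2+4=13, value 19+22+9+27=77
- track 2+track 6+track 5+track 3: duration 4+4+2+4=14, value 22+14+9+27=72
- track 8+track 6+track 5+track 3: duration 3+4+2+4=13, value 19+14+9+27=69
- track 8+track 2+track 3: duration 3+4+4=11, value 19+22+27=68
Best: 82 pts.

82 pts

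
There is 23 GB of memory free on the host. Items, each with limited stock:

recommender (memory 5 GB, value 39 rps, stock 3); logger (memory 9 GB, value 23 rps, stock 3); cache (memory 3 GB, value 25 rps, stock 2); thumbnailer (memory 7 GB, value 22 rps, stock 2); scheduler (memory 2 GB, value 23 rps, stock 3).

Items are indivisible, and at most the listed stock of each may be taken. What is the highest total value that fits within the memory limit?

Best selections within memory 23 and stock limits:
- 2×recommender + 2×cache + 3×scheduler: memory 22, value 197
- 3×recommender + 2×cache + 1×scheduler: memory 23, value 190
Best: 197 rps.

197 rps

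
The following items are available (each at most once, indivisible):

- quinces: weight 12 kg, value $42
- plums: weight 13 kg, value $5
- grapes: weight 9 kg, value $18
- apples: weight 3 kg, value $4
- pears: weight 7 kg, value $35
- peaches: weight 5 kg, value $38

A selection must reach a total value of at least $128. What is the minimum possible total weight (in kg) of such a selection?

Subsets with value ≥ 128, sorted by total weight:
- quinces+grapes+pears+peaches: weight 33, value 133
- quinces+grapes+apples+pears+peaches: weight 36, value 137
- quinces+plums+grapes+pears+peaches: weight 46, value 138
Minimum weight: 33 kg.

33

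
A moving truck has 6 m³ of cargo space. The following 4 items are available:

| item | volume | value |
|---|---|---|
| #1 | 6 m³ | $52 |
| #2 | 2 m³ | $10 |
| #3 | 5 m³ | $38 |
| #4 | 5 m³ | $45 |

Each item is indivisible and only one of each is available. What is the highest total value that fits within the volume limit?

Check high-value combinations within 6 m³:
- #1: volume 6, value 52
- #4: volume 5, value 45
- #3: volume 5, value 38
Best: $52.

$52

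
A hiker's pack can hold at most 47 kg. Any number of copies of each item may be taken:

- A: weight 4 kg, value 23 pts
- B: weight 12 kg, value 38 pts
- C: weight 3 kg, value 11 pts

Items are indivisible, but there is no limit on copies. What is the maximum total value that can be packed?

Best value-per-unit is A at 23/4; filling with it alone gives 11×23 = 253.
Optimal mix: 11×A + 1×C → weight 47, value 264.

264 pts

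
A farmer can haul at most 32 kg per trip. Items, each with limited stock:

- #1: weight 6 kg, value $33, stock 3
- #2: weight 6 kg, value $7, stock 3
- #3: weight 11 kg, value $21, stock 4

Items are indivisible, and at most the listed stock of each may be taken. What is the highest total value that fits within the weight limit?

Best selections within weight 32 and stock limits:
- 3×#1 + 1×#3: weight 29, value 120
- 3×#1 + 2×#2: weight 30, value 113
Best: $120.

$120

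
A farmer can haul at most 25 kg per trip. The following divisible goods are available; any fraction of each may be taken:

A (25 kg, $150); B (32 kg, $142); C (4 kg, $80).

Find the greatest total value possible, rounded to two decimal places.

206.00

Take in order of value per unit:
- C (80/4 per unit): all 4 → value 80, running total 80.00
- A (150/25 per unit): 21 of 25 → value 21×150/25 = 126.0000, running total 206.00
Total 206.00.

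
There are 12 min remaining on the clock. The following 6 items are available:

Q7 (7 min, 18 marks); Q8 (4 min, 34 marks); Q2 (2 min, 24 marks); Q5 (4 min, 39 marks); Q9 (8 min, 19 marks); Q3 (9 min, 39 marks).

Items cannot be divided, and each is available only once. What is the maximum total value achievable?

97 marks

This is a 0/1 knapsack; check combinations near the capacity.
- Q8+Q2+Q5: time 4+2+4=10, value 34+24+39=97
- Q8+Q5: time 4+4=8, value 34+39=73
- Q2+Q5: time 2+4=6, value 24+39=63
Best: 97 marks.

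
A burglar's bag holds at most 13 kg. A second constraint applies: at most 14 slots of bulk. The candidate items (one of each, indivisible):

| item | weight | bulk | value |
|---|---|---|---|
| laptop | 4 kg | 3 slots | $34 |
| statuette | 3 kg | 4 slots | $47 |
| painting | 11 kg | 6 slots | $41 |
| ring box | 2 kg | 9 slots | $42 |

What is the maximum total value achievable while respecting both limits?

Feasible sets respecting both limits:
- statuette+ring box: weight 5, bulk 13, value 89
- laptop+statuette: weight 7, bulk 7, value 81
- laptop+ring box: weight 6, bulk 12, value 76
- statuette: weight 3, bulk 4, value 47
Best: $89.

$89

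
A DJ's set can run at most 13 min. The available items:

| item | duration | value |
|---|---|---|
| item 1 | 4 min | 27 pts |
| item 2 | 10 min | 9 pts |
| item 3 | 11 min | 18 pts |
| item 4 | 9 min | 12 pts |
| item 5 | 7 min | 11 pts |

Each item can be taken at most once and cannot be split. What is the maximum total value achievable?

39 pts

Check high-value combinations within 13 min:
- item 1+item 4: duration 4+9=13, value 27+12=39
- item 1+item 5: duration 4+7=11, value 27+11=38
- item 1: duration 4, value 27
- item 3: duration 11, value 18
Best: 39 pts.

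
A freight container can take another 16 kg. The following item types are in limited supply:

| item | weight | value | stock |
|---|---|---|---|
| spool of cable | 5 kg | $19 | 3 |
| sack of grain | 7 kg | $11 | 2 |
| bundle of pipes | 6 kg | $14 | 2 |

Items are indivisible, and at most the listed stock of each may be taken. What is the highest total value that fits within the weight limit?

Best selections within weight 16 and stock limits:
- 3×spool of cable: weight 15, value 57
- 2×spool of cable + 1×bundle of pipes: weight 16, value 52
Best: $57.

$57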